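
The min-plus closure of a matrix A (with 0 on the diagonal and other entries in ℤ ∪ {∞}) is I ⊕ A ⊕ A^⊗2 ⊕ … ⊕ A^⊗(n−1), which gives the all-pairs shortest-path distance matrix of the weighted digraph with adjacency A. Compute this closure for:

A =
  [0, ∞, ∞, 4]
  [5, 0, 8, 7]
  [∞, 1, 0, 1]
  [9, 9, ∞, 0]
Closure =
  [0, 13, 21, 4]
  [5, 0, 8, 7]
  [6, 1, 0, 1]
  [9, 9, 17, 0]

This is the Floyd-Warshall all-pairs shortest-path computation. For each intermediate vertex k = 0, 1, …, 3, update dist[i][j] ← min(dist[i][j], dist[i][k] + dist[k][j]). The final matrix gives, for each (i, j), the minimum total weight of any directed path from i to j (possibly empty when i = j).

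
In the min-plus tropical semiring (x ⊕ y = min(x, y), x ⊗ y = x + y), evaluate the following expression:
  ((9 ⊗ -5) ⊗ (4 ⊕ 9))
((9 ⊗ -5) ⊗ (4 ⊕ 9)) = 8

Expand innermost to outermost. Recall ⊕ takes the minimum of its arguments and ⊗ takes their sum. Working out the expression ((9 ⊗ -5) ⊗ (4 ⊕ 9)) gives 8.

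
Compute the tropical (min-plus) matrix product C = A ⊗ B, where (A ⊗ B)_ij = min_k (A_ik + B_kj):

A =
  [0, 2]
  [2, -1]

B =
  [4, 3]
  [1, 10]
A ⊗ B =
  [3, 3]
  [0, 5]

Apply the min-plus product entry-by-entry:
  C[0][0] = min over k of (A[0][0] + B[0][0] = 0 + 4 = 4, A[0][1] + B[1][0] = 2 + 1 = 3) = 3 (attained at k = 1)
  C[0][1] = min over k of (A[0][0] + B[0][1] = 0 + 3 = 3, A[0][1] + B[1][1] = 2 + 10 = 12) = 3 (attained at k = 0)
  C[1][0] = min over k of (A[1][0] + B[0][0] = 2 + 4 = 6, A[1][1] + B[1][0] = -1 + 1 = 0) = 0 (attained at k = 1)
  C[1][1] = min over k of (A[1][0] + B[0][1] = 2 + 3 = 5, A[1][1] + B[1][1] = -1 + 10 = 9) = 5 (attained at k = 0)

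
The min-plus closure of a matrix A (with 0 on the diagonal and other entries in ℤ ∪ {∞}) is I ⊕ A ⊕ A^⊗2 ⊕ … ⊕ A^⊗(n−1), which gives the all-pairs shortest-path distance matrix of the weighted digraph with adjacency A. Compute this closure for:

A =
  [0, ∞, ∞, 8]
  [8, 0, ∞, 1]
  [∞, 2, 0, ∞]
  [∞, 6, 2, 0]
Closure =
  [0, 12, 10, 8]
  [8, 0, 3, 1]
  [10, 2, 0, 3]
  [12, 4, 2, 0]

This is the Floyd-Warshall all-pairs shortest-path computation. For each intermediate vertex k = 0, 1, …, 3, update dist[i][j] ← min(dist[i][j], dist[i][k] + dist[k][j]). The final matrix gives, for each (i, j), the minimum total weight of any directed path from i to j (possibly empty when i = j).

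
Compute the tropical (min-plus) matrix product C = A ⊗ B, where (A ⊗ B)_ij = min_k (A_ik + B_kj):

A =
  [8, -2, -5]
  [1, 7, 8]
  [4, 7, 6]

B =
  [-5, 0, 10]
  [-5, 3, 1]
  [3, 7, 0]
A ⊗ B =
  [-7, 1, -5]
  [-4, 1, 8]
  [-1, 4, 6]

Apply the min-plus product entry-by-entry:
  C[0][0] = min over k of (A[0][0] + B[0][0] = 8 + -5 = 3, A[0][1] + B[1][0] = -2 + -5 = -7, A[0][2] + B[2][0] = -5 + 3 = -2) = -7 (attained at k = 1)
  C[0][1] = min over k of (A[0][0] + B[0][1] = 8 + 0 = 8, A[0][1] + B[1][1] = -2 + 3 = 1, A[0][2] + B[2][1] = -5 + 7 = 2) = 1 (attained at k = 1)
  C[0][2] = min over k of (A[0][0] + B[0][2] = 8 + 10 = 18, A[0][1] + B[1][2] = -2 + 1 = -1, A[0][2] + B[2][2] = -5 + 0 = -5) = -5 (attained at k = 2)
  C[1][0] = min over k of (A[1][0] + B[0][0] = 1 + -5 = -4, A[1][1] + B[1][0] = 7 + -5 = 2, A[1][2] + B[2][0] = 8 + 3 = 11) = -4 (attained at k = 0)
  C[1][1] = min over k of (A[1][0] + B[0][1] = 1 + 0 = 1, A[1][1] + B[1][1] = 7 + 3 = 10, A[1][2] + B[2][1] = 8 + 7 = 15) = 1 (attained at k = 0)
  C[1][2] = min over k of (A[1][0] + B[0][2] = 1 + 10 = 11, A[1][1] + B[1][2] = 7 + 1 = 8, A[1][2] + B[2][2] = 8 + 0 = 8) = 8 (attained at k = 1)
  C[2][0] = min over k of (A[2][0] + B[0][0] = 4 + -5 = -1, A[2][1] + B[1][0] = 7 + -5 = 2, A[2][2] + B[2][0] = 6 + 3 = 9) = -1 (attained at k = 0)
  C[2][1] = min over k of (A[2][0] + B[0][1] = 4 + 0 = 4, A[2][1] + B[1][1] = 7 + 3 = 10, A[2][2] + B[2][1] = 6 + 7 = 13) = 4 (attained at k = 0)
  C[2][2] = min over k of (A[2][0] + B[0][2] = 4 + 10 = 14, A[2][1] + B[1][2] = 7 + 1 = 8, A[2][2] + B[2][2] = 6 + 0 = 6) = 6 (attained at k = 2)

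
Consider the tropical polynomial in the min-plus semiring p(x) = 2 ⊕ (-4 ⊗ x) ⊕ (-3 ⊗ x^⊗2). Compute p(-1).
p(-1) = -5

A tropical monomial a ⊗ x^⊗i evaluates to a + i · x. Evaluating each term at x = -1:
  Term 0 contributes 2 + 0 · -1 = 2
  Term 1 contributes -4 + 1 · -1 = -5
  Term 2 contributes -3 + 2 · -1 = -5
p(-1) = ⊕ of these = min[2, -5, -5] = -5.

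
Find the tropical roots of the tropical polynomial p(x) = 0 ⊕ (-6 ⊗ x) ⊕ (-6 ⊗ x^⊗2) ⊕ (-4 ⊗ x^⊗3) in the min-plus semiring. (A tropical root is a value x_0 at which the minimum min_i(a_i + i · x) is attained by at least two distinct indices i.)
Roots: {-2, 0, 6}

Each tropical root is a break point of the lower envelope of the lines y = a_i + i · x (there are 4 lines, with slopes 0, 1, ..., 3). Only the lines that attain the minimum somewhere contribute to roots; other lines are dominated. Here the surviving (envelope) indices are i = 3, i = 2, i = 1, i = 0.
Intersections between consecutive envelope lines give the roots: for adjacent envelope indices i < j the intersection is x = (a_i − a_j) / (j − i). Reading off the sorted break points: {-2, 0, 6}.
Verification: at each break x_0, at least two indices attain the minimum of min_i(a_i + i · x_0).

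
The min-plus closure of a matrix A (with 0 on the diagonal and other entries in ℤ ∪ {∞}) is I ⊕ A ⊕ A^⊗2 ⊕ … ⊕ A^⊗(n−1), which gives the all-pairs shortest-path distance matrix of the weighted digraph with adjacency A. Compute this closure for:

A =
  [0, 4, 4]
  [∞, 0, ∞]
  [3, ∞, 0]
Closure =
  [0, 4, 4]
  [∞, 0, ∞]
  [3, 7, 0]

This is the Floyd-Warshall all-pairs shortest-path computation. For each intermediate vertex k = 0, 1, …, 2, update dist[i][j] ← min(dist[i][j], dist[i][k] + dist[k][j]). The final matrix gives, for each (i, j), the minimum total weight of any directed path from i to j (possibly empty when i = j).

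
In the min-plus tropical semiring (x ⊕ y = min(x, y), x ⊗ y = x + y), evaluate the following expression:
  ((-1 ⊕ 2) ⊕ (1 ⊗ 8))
((-1 ⊕ 2) ⊕ (1 ⊗ 8)) = -1

Expand innermost to outermost. Recall ⊕ takes the minimum of its arguments and ⊗ takes their sum. Working out the expression ((-1 ⊕ 2) ⊕ (1 ⊗ 8)) gives -1.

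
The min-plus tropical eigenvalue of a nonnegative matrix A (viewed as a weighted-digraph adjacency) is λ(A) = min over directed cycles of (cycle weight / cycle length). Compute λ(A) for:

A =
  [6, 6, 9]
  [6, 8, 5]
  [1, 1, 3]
λ(A) = 3

Enumerate directed cycles and compute their means (weight / length). Sample:
  cycle 0 → 0: weight = 6, length = 1, mean = 6/1 ≈ 6.000
  cycle 1 → 1: weight = 8, length = 1, mean = 8/1 ≈ 8.000
  cycle 2 → 2: weight = 3, length = 1, mean = 3/1 ≈ 3.000
  cycle 0 → 1 → 0: weight = 12, length = 2, mean = 12/2 ≈ 6.000
  cycle 0 → 2 → 0: weight = 10, length = 2, mean = 10/2 ≈ 5.000
  cycle 1 → 0 → 1: weight = 12, length = 2, mean = 12/2 ≈ 6.000
Minimum mean = 3.000, attained e.g. along the cycle 2 → 2 with weight 3 and length 1. So λ(A) = 3/1 = 3.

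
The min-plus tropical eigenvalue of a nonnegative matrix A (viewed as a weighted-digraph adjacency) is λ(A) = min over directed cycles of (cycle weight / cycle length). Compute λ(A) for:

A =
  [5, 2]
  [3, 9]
λ(A) = 5/2

Enumerate directed cycles and compute their means (weight / length). Sample:
  cycle 0 → 0: weight = 5, length = 1, mean = 5/1 ≈ 5.000
  cycle 1 → 1: weight = 9, length = 1, mean = 9/1 ≈ 9.000
  cycle 0 → 1 → 0: weight = 5, length = 2, mean = 5/2 ≈ 2.500
  cycle 1 → 0 → 1: weight = 5, length = 2, mean = 5/2 ≈ 2.500
Minimum mean = 2.500, attained e.g. along the cycle 0 → 1 → 0 with weight 5 and length 2. So λ(A) = 5/2 = 5/2.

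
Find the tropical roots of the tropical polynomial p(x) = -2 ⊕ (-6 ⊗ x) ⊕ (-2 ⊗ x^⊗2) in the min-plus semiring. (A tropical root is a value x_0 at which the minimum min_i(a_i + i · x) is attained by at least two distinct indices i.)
Roots: {-4, 4}

Each tropical root is a break point of the lower envelope of the lines y = a_i + i · x (there are 3 lines, with slopes 0, 1, ..., 2). Only the lines that attain the minimum somewhere contribute to roots; other lines are dominated. Here the surviving (envelope) indices are i = 2, i = 1, i = 0.
Intersections between consecutive envelope lines give the roots: for adjacent envelope indices i < j the intersection is x = (a_i − a_j) / (j − i). Reading off the sorted break points: {-4, 4}.
Verification: at each break x_0, at least two indices attain the minimum of min_i(a_i + i · x_0).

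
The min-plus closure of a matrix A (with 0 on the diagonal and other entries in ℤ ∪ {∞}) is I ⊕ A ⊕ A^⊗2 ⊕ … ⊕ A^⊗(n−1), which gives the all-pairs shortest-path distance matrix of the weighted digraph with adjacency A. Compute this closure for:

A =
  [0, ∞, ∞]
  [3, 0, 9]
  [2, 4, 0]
Closure =
  [0, ∞, ∞]
  [3, 0, 9]
  [2, 4, 0]

This is the Floyd-Warshall all-pairs shortest-path computation. For each intermediate vertex k = 0, 1, …, 2, update dist[i][j] ← min(dist[i][j], dist[i][k] + dist[k][j]). The final matrix gives, for each (i, j), the minimum total weight of any directed path from i to j (possibly empty when i = j).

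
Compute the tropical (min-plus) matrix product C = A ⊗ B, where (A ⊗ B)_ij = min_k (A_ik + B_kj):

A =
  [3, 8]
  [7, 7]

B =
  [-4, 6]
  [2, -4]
A ⊗ B =
  [-1, 4]
  [3, 3]

Apply the min-plus product entry-by-entry:
  C[0][0] = min over k of (A[0][0] + B[0][0] = 3 + -4 = -1, A[0][1] + B[1][0] = 8 + 2 = 10) = -1 (attained at k = 0)
  C[0][1] = min over k of (A[0][0] + B[0][1] = 3 + 6 = 9, A[0][1] + B[1][1] = 8 + -4 = 4) = 4 (attained at k = 1)
  C[1][0] = min over k of (A[1][0] + B[0][0] = 7 + -4 = 3, A[1][1] + B[1][0] = 7 + 2 = 9) = 3 (attained at k = 0)
  C[1][1] = min over k of (A[1][0] + B[0][1] = 7 + 6 = 13, A[1][1] + B[1][1] = 7 + -4 = 3) = 3 (attained at k = 1)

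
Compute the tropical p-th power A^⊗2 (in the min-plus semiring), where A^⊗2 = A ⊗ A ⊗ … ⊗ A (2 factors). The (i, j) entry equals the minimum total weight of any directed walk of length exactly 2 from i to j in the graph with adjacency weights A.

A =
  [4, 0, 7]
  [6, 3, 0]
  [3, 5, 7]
A^⊗2 =
  [6, 3, 0]
  [3, 5, 3]
  [7, 3, 5]

Each entry (A^⊗2)_ij equals the minimum over all length-2 walks i = v_0 → v_1 → … → v_2 = j of Σ_t A[v_t][v_{t+1}]. For example, for (i, j) = (0, 2) we minimise over 3 possible intermediate vertex sequences; the minimum is 0, attained along the walk 0 → 1 → 2.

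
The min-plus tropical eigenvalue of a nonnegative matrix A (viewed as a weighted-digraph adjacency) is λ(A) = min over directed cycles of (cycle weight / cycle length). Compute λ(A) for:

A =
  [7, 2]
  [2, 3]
λ(A) = 2

Enumerate directed cycles and compute their means (weight / length). Sample:
  cycle 0 → 0: weight = 7, length = 1, mean = 7/1 ≈ 7.000
  cycle 1 → 1: weight = 3, length = 1, mean = 3/1 ≈ 3.000
  cycle 0 → 1 → 0: weight = 4, length = 2, mean = 4/2 ≈ 2.000
  cycle 1 → 0 → 1: weight = 4, length = 2, mean = 4/2 ≈ 2.000
Minimum mean = 2.000, attained e.g. along the cycle 0 → 1 → 0 with weight 4 and length 2. So λ(A) = 4/2 = 2.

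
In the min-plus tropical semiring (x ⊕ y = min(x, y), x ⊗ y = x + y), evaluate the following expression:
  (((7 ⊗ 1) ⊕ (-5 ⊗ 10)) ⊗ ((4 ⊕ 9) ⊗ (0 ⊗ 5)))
(((7 ⊗ 1) ⊕ (-5 ⊗ 10)) ⊗ ((4 ⊕ 9) ⊗ (0 ⊗ 5))) = 14

Expand innermost to outermost. Recall ⊕ takes the minimum of its arguments and ⊗ takes their sum. Working out the expression (((7 ⊗ 1) ⊕ (-5 ⊗ 10)) ⊗ ((4 ⊕ 9) ⊗ (0 ⊗ 5))) gives 14.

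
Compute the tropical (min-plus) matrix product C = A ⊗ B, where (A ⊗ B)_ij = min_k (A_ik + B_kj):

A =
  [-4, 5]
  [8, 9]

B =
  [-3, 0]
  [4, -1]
A ⊗ B =
  [-7, -4]
  [5, 8]

Apply the min-plus product entry-by-entry:
  C[0][0] = min over k of (A[0][0] + B[0][0] = -4 + -3 = -7, A[0][1] + B[1][0] = 5 + 4 = 9) = -7 (attained at k = 0)
  C[0][1] = min over k of (A[0][0] + B[0][1] = -4 + 0 = -4, A[0][1] + B[1][1] = 5 + -1 = 4) = -4 (attained at k = 0)
  C[1][0] = min over k of (A[1][0] + B[0][0] = 8 + -3 = 5, A[1][1] + B[1][0] = 9 + 4 = 13) = 5 (attained at k = 0)
  C[1][1] = min over k of (A[1][0] + B[0][1] = 8 + 0 = 8, A[1][1] + B[1][1] = 9 + -1 = 8) = 8 (attained at k = 0)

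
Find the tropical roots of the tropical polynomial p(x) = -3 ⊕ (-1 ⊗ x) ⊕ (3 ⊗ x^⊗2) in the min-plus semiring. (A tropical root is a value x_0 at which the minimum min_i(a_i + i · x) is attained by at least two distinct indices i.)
Roots: {-4, -2}

Each tropical root is a break point of the lower envelope of the lines y = a_i + i · x (there are 3 lines, with slopes 0, 1, ..., 2). Only the lines that attain the minimum somewhere contribute to roots; other lines are dominated. Here the surviving (envelope) indices are i = 2, i = 1, i = 0.
Intersections between consecutive envelope lines give the roots: for adjacent envelope indices i < j the intersection is x = (a_i − a_j) / (j − i). Reading off the sorted break points: {-4, -2}.
Verification: at each break x_0, at least two indices attain the minimum of min_i(a_i + i · x_0).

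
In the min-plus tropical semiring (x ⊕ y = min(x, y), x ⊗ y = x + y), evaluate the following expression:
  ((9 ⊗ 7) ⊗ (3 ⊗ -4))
((9 ⊗ 7) ⊗ (3 ⊗ -4)) = 15

Expand innermost to outermost. Recall ⊕ takes the minimum of its arguments and ⊗ takes their sum. Working out the expression ((9 ⊗ 7) ⊗ (3 ⊗ -4)) gives 15.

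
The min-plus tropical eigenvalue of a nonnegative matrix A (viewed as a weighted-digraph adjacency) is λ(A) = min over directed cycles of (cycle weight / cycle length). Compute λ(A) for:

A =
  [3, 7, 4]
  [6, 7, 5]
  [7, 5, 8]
λ(A) = 3

Enumerate directed cycles and compute their means (weight / length). Sample:
  cycle 0 → 0: weight = 3, length = 1, mean = 3/1 ≈ 3.000
  cycle 1 → 1: weight = 7, length = 1, mean = 7/1 ≈ 7.000
  cycle 2 → 2: weight = 8, length = 1, mean = 8/1 ≈ 8.000
  cycle 0 → 1 → 0: weight = 13, length = 2, mean = 13/2 ≈ 6.500
  cycle 0 → 2 → 0: weight = 11, length = 2, mean = 11/2 ≈ 5.500
  cycle 1 → 0 → 1: weight = 13, length = 2, mean = 13/2 ≈ 6.500
Minimum mean = 3.000, attained e.g. along the cycle 0 → 0 with weight 3 and length 1. So λ(A) = 3/1 = 3.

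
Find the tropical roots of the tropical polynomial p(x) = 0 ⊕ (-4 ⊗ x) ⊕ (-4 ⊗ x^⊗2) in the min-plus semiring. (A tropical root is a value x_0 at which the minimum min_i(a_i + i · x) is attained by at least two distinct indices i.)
Roots: {0, 4}

Each tropical root is a break point of the lower envelope of the lines y = a_i + i · x (there are 3 lines, with slopes 0, 1, ..., 2). Only the lines that attain the minimum somewhere contribute to roots; other lines are dominated. Here the surviving (envelope) indices are i = 2, i = 1, i = 0.
Intersections between consecutive envelope lines give the roots: for adjacent envelope indices i < j the intersection is x = (a_i − a_j) / (j − i). Reading off the sorted break points: {0, 4}.
Verification: at each break x_0, at least two indices attain the minimum of min_i(a_i + i · x_0).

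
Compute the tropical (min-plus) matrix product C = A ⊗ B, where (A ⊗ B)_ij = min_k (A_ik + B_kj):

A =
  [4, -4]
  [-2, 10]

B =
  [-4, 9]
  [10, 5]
A ⊗ B =
  [0, 1]
  [-6, 7]

Apply the min-plus product entry-by-entry:
  C[0][0] = min over k of (A[0][0] + B[0][0] = 4 + -4 = 0, A[0][1] + B[1][0] = -4 + 10 = 6) = 0 (attained at k = 0)
  C[0][1] = min over k of (A[0][0] + B[0][1] = 4 + 9 = 13, A[0][1] + B[1][1] = -4 + 5 = 1) = 1 (attained at k = 1)
  C[1][0] = min over k of (A[1][0] + B[0][0] = -2 + -4 = -6, A[1][1] + B[1][0] = 10 + 10 = 20) = -6 (attained at k = 0)
  C[1][1] = min over k of (A[1][0] + B[0][1] = -2 + 9 = 7, A[1][1] + B[1][1] = 10 + 5 = 15) = 7 (attained at k = 0)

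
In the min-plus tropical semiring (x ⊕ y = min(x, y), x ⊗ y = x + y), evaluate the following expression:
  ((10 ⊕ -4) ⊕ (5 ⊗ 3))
((10 ⊕ -4) ⊕ (5 ⊗ 3)) = -4

Expand innermost to outermost. Recall ⊕ takes the minimum of its arguments and ⊗ takes their sum. Working out the expression ((10 ⊕ -4) ⊕ (5 ⊗ 3)) gives -4.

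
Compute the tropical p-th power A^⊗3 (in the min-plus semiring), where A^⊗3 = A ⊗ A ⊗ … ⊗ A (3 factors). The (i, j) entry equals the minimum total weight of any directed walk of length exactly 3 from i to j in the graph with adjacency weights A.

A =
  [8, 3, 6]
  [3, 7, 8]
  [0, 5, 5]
A^⊗3 =
  [11, 9, 12]
  [9, 11, 14]
  [6, 8, 11]

Each entry (A^⊗3)_ij equals the minimum over all length-3 walks i = v_0 → v_1 → … → v_3 = j of Σ_t A[v_t][v_{t+1}]. For example, for (i, j) = (0, 2) we minimise over 9 possible intermediate vertex sequences; the minimum is 12, attained along the walk 0 → 1 → 0 → 2.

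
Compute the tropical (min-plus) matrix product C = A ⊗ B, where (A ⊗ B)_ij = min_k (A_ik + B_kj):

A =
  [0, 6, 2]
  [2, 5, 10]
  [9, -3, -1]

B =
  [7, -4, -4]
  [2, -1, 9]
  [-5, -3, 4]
A ⊗ B =
  [-3, -4, -4]
  [5, -2, -2]
  [-6, -4, 3]

Apply the min-plus product entry-by-entry:
  C[0][0] = min over k of (A[0][0] + B[0][0] = 0 + 7 = 7, A[0][1] + B[1][0] = 6 + 2 = 8, A[0][2] + B[2][0] = 2 + -5 = -3) = -3 (attained at k = 2)
  C[0][1] = min over k of (A[0][0] + B[0][1] = 0 + -4 = -4, A[0][1] + B[1][1] = 6 + -1 = 5, A[0][2] + B[2][1] = 2 + -3 = -1) = -4 (attained at k = 0)
  C[0][2] = min over k of (A[0][0] + B[0][2] = 0 + -4 = -4, A[0][1] + B[1][2] = 6 + 9 = 15, A[0][2] + B[2][2] = 2 + 4 = 6) = -4 (attained at k = 0)
  C[1][0] = min over k of (A[1][0] + B[0][0] = 2 + 7 = 9, A[1][1] + B[1][0] = 5 + 2 = 7, A[1][2] + B[2][0] = 10 + -5 = 5) = 5 (attained at k = 2)
  C[1][1] = min over k of (A[1][0] + B[0][1] = 2 + -4 = -2, A[1][1] + B[1][1] = 5 + -1 = 4, A[1][2] + B[2][1] = 10 + -3 = 7) = -2 (attained at k = 0)
  C[1][2] = min over k of (A[1][0] + B[0][2] = 2 + -4 = -2, A[1][1] + B[1][2] = 5 + 9 = 14, A[1][2] + B[2][2] = 10 + 4 = 14) = -2 (attained at k = 0)
  C[2][0] = min over k of (A[2][0] + B[0][0] = 9 + 7 = 16, A[2][1] + B[1][0] = -3 + 2 = -1, A[2][2] + B[2][0] = -1 + -5 = -6) = -6 (attained at k = 2)
  C[2][1] = min over k of (A[2][0] + B[0][1] = 9 + -4 = 5, A[2][1] + B[1][1] = -3 + -1 = -4, A[2][2] + B[2][1] = -1 + -3 = -4) = -4 (attained at k = 1)
  C[2][2] = min over k of (A[2][0] + B[0][2] = 9 + -4 = 5, A[2][1] + B[1][2] = -3 + 9 = 6, A[2][2] + B[2][2] = -1 + 4 = 3) = 3 (attained at k = 2)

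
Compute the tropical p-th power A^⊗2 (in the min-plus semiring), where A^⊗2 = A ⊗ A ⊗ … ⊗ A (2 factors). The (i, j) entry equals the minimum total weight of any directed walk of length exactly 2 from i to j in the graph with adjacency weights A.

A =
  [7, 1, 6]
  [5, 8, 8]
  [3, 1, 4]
A^⊗2 =
  [6, 7, 9]
  [11, 6, 11]
  [6, 4, 8]

Each entry (A^⊗2)_ij equals the minimum over all length-2 walks i = v_0 → v_1 → … → v_2 = j of Σ_t A[v_t][v_{t+1}]. For example, for (i, j) = (0, 2) we minimise over 3 possible intermediate vertex sequences; the minimum is 9, attained along the walk 0 → 1 → 2.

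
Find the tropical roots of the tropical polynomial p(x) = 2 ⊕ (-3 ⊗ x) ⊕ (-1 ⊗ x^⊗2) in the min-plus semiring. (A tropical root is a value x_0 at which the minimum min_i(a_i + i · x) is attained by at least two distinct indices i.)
Roots: {-2, 5}

Each tropical root is a break point of the lower envelope of the lines y = a_i + i · x (there are 3 lines, with slopes 0, 1, ..., 2). Only the lines that attain the minimum somewhere contribute to roots; other lines are dominated. Here the surviving (envelope) indices are i = 2, i = 1, i = 0.
Intersections between consecutive envelope lines give the roots: for adjacent envelope indices i < j the intersection is x = (a_i − a_j) / (j − i). Reading off the sorted break points: {-2, 5}.
Verification: at each break x_0, at least two indices attain the minimum of min_i(a_i + i · x_0).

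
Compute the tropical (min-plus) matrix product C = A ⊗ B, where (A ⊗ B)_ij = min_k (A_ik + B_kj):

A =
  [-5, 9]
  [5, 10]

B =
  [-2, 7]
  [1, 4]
A ⊗ B =
  [-7, 2]
  [3, 12]

Apply the min-plus product entry-by-entry:
  C[0][0] = min over k of (A[0][0] + B[0][0] = -5 + -2 = -7, A[0][1] + B[1][0] = 9 + 1 = 10) = -7 (attained at k = 0)
  C[0][1] = min over k of (A[0][0] + B[0][1] = -5 + 7 = 2, A[0][1] + B[1][1] = 9 + 4 = 13) = 2 (attained at k = 0)
  C[1][0] = min over k of (A[1][0] + B[0][0] = 5 + -2 = 3, A[1][1] + B[1][0] = 10 + 1 = 11) = 3 (attained at k = 0)
  C[1][1] = min over k of (A[1][0] + B[0][1] = 5 + 7 = 12, A[1][1] + B[1][1] = 10 + 4 = 14) = 12 (attained at k = 0)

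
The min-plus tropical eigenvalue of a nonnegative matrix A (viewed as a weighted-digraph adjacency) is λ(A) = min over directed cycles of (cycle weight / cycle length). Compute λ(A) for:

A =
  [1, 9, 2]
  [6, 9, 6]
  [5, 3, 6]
λ(A) = 1

Enumerate directed cycles and compute their means (weight / length). Sample:
  cycle 0 → 0: weight = 1, length = 1, mean = 1/1 ≈ 1.000
  cycle 1 → 1: weight = 9, length = 1, mean = 9/1 ≈ 9.000
  cycle 2 → 2: weight = 6, length = 1, mean = 6/1 ≈ 6.000
  cycle 0 → 1 → 0: weight = 15, length = 2, mean = 15/2 ≈ 7.500
  cycle 0 → 2 → 0: weight = 7, length = 2, mean = 7/2 ≈ 3.500
  cycle 1 → 0 → 1: weight = 15, length = 2, mean = 15/2 ≈ 7.500
Minimum mean = 1.000, attained e.g. along the cycle 0 → 0 with weight 1 and length 1. So λ(A) = 1/1 = 1.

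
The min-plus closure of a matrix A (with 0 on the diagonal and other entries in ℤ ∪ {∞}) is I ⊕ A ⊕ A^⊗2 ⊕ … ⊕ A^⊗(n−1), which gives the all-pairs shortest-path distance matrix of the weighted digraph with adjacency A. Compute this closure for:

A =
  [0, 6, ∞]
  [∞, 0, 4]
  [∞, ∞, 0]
Closure =
  [0, 6, 10]
  [∞, 0, 4]
  [∞, ∞, 0]

This is the Floyd-Warshall all-pairs shortest-path computation. For each intermediate vertex k = 0, 1, …, 2, update dist[i][j] ← min(dist[i][j], dist[i][k] + dist[k][j]). The final matrix gives, for each (i, j), the minimum total weight of any directed path from i to j (possibly empty when i = j).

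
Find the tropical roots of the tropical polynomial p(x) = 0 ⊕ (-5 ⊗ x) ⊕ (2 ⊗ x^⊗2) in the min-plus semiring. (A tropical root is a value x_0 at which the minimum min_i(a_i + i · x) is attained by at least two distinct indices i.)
Roots: {-7, 5}

Each tropical root is a break point of the lower envelope of the lines y = a_i + i · x (there are 3 lines, with slopes 0, 1, ..., 2). Only the lines that attain the minimum somewhere contribute to roots; other lines are dominated. Here the surviving (envelope) indices are i = 2, i = 1, i = 0.
Intersections between consecutive envelope lines give the roots: for adjacent envelope indices i < j the intersection is x = (a_i − a_j) / (j − i). Reading off the sorted break points: {-7, 5}.
Verification: at each break x_0, at least two indices attain the minimum of min_i(a_i + i · x_0).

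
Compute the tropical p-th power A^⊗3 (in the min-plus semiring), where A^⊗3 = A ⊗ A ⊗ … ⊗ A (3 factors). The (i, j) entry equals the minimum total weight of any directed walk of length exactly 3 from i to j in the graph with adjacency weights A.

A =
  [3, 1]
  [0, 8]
A^⊗3 =
  [4, 2]
  [1, 4]

Each entry (A^⊗3)_ij equals the minimum over all length-3 walks i = v_0 → v_1 → … → v_3 = j of Σ_t A[v_t][v_{t+1}]. For example, for (i, j) = (0, 1) we minimise over 4 possible intermediate vertex sequences; the minimum is 2, attained along the walk 0 → 1 → 0 → 1.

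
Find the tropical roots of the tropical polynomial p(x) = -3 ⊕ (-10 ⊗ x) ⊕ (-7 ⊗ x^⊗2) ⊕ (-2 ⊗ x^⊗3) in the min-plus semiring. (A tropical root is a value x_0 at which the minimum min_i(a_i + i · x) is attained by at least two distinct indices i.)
Roots: {-5, -3, 7}

Each tropical root is a break point of the lower envelope of the lines y = a_i + i · x (there are 4 lines, with slopes 0, 1, ..., 3). Only the lines that attain the minimum somewhere contribute to roots; other lines are dominated. Here the surviving (envelope) indices are i = 3, i = 2, i = 1, i = 0.
Intersections between consecutive envelope lines give the roots: for adjacent envelope indices i < j the intersection is x = (a_i − a_j) / (j − i). Reading off the sorted break points: {-5, -3, 7}.
Verification: at each break x_0, at least two indices attain the minimum of min_i(a_i + i · x_0).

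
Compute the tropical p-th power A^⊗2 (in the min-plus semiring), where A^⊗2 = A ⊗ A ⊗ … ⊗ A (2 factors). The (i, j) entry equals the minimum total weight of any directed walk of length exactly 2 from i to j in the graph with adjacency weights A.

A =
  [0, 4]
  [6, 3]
A^⊗2 =
  [0, 4]
  [6, 6]

Each entry (A^⊗2)_ij equals the minimum over all length-2 walks i = v_0 → v_1 → … → v_2 = j of Σ_t A[v_t][v_{t+1}]. For example, for (i, j) = (0, 1) we minimise over 2 possible intermediate vertex sequences; the minimum is 4, attained along the walk 0 → 0 → 1.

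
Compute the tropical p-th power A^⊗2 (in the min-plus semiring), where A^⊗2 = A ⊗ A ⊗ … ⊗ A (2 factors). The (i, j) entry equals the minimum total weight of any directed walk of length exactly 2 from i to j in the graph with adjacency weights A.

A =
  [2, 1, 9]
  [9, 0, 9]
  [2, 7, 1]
A^⊗2 =
  [4, 1, 10]
  [9, 0, 9]
  [3, 3, 2]

Each entry (A^⊗2)_ij equals the minimum over all length-2 walks i = v_0 → v_1 → … → v_2 = j of Σ_t A[v_t][v_{t+1}]. For example, for (i, j) = (0, 2) we minimise over 3 possible intermediate vertex sequences; the minimum is 10, attained along the walk 0 → 1 → 2.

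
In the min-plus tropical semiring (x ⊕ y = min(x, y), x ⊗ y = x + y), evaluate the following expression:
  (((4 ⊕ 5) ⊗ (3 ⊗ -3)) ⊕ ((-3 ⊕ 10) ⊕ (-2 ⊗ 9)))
(((4 ⊕ 5) ⊗ (3 ⊗ -3)) ⊕ ((-3 ⊕ 10) ⊕ (-2 ⊗ 9))) = -3

Expand innermost to outermost. Recall ⊕ takes the minimum of its arguments and ⊗ takes their sum. Working out the expression (((4 ⊕ 5) ⊗ (3 ⊗ -3)) ⊕ ((-3 ⊕ 10) ⊕ (-2 ⊗ 9))) gives -3.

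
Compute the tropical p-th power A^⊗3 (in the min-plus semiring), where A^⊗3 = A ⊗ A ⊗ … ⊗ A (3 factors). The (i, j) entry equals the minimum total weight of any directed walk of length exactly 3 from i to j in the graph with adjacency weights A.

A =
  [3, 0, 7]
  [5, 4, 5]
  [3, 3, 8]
A^⊗3 =
  [8, 5, 8]
  [10, 8, 10]
  [8, 6, 8]

Each entry (A^⊗3)_ij equals the minimum over all length-3 walks i = v_0 → v_1 → … → v_3 = j of Σ_t A[v_t][v_{t+1}]. For example, for (i, j) = (0, 2) we minimise over 9 possible intermediate vertex sequences; the minimum is 8, attained along the walk 0 → 0 → 1 → 2.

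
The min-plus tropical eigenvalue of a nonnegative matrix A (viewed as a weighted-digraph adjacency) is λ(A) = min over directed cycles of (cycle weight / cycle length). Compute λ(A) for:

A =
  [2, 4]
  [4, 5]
λ(A) = 2

Enumerate directed cycles and compute their means (weight / length). Sample:
  cycle 0 → 0: weight = 2, length = 1, mean = 2/1 ≈ 2.000
  cycle 1 → 1: weight = 5, length = 1, mean = 5/1 ≈ 5.000
  cycle 0 → 1 → 0: weight = 8, length = 2, mean = 8/2 ≈ 4.000
  cycle 1 → 0 → 1: weight = 8, length = 2, mean = 8/2 ≈ 4.000
Minimum mean = 2.000, attained e.g. along the cycle 0 → 0 with weight 2 and length 1. So λ(A) = 2/1 = 2.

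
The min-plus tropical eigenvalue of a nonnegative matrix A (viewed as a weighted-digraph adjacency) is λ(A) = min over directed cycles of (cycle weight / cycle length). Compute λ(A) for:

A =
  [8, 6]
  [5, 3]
λ(A) = 3

Enumerate directed cycles and compute their means (weight / length). Sample:
  cycle 0 → 0: weight = 8, length = 1, mean = 8/1 ≈ 8.000
  cycle 1 → 1: weight = 3, length = 1, mean = 3/1 ≈ 3.000
  cycle 0 → 1 → 0: weight = 11, length = 2, mean = 11/2 ≈ 5.500
  cycle 1 → 0 → 1: weight = 11, length = 2, mean = 11/2 ≈ 5.500
Minimum mean = 3.000, attained e.g. along the cycle 1 → 1 with weight 3 and length 1. So λ(A) = 3/1 = 3.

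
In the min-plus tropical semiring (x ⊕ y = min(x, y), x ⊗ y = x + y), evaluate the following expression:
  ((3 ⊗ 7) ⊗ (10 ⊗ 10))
((3 ⊗ 7) ⊗ (10 ⊗ 10)) = 30

Expand innermost to outermost. Recall ⊕ takes the minimum of its arguments and ⊗ takes their sum. Working out the expression ((3 ⊗ 7) ⊗ (10 ⊗ 10)) gives 30.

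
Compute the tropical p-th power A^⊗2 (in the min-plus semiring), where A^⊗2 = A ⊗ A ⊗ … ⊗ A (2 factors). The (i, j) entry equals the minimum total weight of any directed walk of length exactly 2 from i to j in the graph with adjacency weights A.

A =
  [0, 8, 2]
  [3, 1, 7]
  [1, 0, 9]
A^⊗2 =
  [0, 2, 2]
  [3, 2, 5]
  [1, 1, 3]

Each entry (A^⊗2)_ij equals the minimum over all length-2 walks i = v_0 → v_1 → … → v_2 = j of Σ_t A[v_t][v_{t+1}]. For example, for (i, j) = (0, 2) we minimise over 3 possible intermediate vertex sequences; the minimum is 2, attained along the walk 0 → 0 → 2.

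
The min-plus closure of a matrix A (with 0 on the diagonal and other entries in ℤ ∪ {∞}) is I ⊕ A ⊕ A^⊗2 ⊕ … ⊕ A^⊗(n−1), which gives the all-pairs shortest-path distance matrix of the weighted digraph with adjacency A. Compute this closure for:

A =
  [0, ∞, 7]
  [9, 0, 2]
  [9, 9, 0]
Closure =
  [0, 16, 7]
  [9, 0, 2]
  [9, 9, 0]

This is the Floyd-Warshall all-pairs shortest-path computation. For each intermediate vertex k = 0, 1, …, 2, update dist[i][j] ← min(dist[i][j], dist[i][k] + dist[k][j]). The final matrix gives, for each (i, j), the minimum total weight of any directed path from i to j (possibly empty when i = j).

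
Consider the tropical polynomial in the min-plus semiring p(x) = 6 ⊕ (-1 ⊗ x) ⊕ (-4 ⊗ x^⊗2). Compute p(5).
p(5) = 4

A tropical monomial a ⊗ x^⊗i evaluates to a + i · x. Evaluating each term at x = 5:
  Term 0 contributes 6 + 0 · 5 = 6
  Term 1 contributes -1 + 1 · 5 = 4
  Term 2 contributes -4 + 2 · 5 = 6
p(5) = ⊕ of these = min[6, 4, 6] = 4.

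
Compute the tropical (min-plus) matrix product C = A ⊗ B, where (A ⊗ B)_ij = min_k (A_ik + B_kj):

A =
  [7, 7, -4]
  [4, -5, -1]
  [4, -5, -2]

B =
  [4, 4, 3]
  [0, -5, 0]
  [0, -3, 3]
A ⊗ B =
  [-4, -7, -1]
  [-5, -10, -5]
  [-5, -10, -5]

Apply the min-plus product entry-by-entry:
  C[0][0] = min over k of (A[0][0] + B[0][0] = 7 + 4 = 11, A[0][1] + B[1][0] = 7 + 0 = 7, A[0][2] + B[2][0] = -4 + 0 = -4) = -4 (attained at k = 2)
  C[0][1] = min over k of (A[0][0] + B[0][1] = 7 + 4 = 11, A[0][1] + B[1][1] = 7 + -5 = 2, A[0][2] + B[2][1] = -4 + -3 = -7) = -7 (attained at k = 2)
  C[0][2] = min over k of (A[0][0] + B[0][2] = 7 + 3 = 10, A[0][1] + B[1][2] = 7 + 0 = 7, A[0][2] + B[2][2] = -4 + 3 = -1) = -1 (attained at k = 2)
  C[1][0] = min over k of (A[1][0] + B[0][0] = 4 + 4 = 8, A[1][1] + B[1][0] = -5 + 0 = -5, A[1][2] + B[2][0] = -1 + 0 = -1) = -5 (attained at k = 1)
  C[1][1] = min over k of (A[1][0] + B[0][1] = 4 + 4 = 8, A[1][1] + B[1][1] = -5 + -5 = -10, A[1][2] + B[2][1] = -1 + -3 = -4) = -10 (attained at k = 1)
  C[1][2] = min over k of (A[1][0] + B[0][2] = 4 + 3 = 7, A[1][1] + B[1][2] = -5 + 0 = -5, A[1][2] + B[2][2] = -1 + 3 = 2) = -5 (attained at k = 1)
  C[2][0] = min over k of (A[2][0] + B[0][0] = 4 + 4 = 8, A[2][1] + B[1][0] = -5 + 0 = -5, A[2][2] + B[2][0] = -2 + 0 = -2) = -5 (attained at k = 1)
  C[2][1] = min over k of (A[2][0] + B[0][1] = 4 + 4 = 8, A[2][1] + B[1][1] = -5 + -5 = -10, A[2][2] + B[2][1] = -2 + -3 = -5) = -10 (attained at k = 1)
  C[2][2] = min over k of (A[2][0] + B[0][2] = 4 + 3 = 7, A[2][1] + B[1][2] = -5 + 0 = -5, A[2][2] + B[2][2] = -2 + 3 = 1) = -5 (attained at k = 1)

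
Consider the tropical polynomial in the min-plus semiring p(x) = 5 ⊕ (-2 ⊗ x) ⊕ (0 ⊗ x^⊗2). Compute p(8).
p(8) = 5

A tropical monomial a ⊗ x^⊗i evaluates to a + i · x. Evaluating each term at x = 8:
  Term 0 contributes 5 + 0 · 8 = 5
  Term 1 contributes -2 + 1 · 8 = 6
  Term 2 contributes 0 + 2 · 8 = 16
p(8) = ⊕ of these = min[5, 6, 16] = 5.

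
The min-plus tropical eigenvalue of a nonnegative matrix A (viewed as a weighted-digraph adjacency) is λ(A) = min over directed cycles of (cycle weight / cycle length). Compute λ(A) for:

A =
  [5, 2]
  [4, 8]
λ(A) = 3

Enumerate directed cycles and compute their means (weight / length). Sample:
  cycle 0 → 0: weight = 5, length = 1, mean = 5/1 ≈ 5.000
  cycle 1 → 1: weight = 8, length = 1, mean = 8/1 ≈ 8.000
  cycle 0 → 1 → 0: weight = 6, length = 2, mean = 6/2 ≈ 3.000
  cycle 1 → 0 → 1: weight = 6, length = 2, mean = 6/2 ≈ 3.000
Minimum mean = 3.000, attained e.g. along the cycle 0 → 1 → 0 with weight 6 and length 2. So λ(A) = 6/2 = 3.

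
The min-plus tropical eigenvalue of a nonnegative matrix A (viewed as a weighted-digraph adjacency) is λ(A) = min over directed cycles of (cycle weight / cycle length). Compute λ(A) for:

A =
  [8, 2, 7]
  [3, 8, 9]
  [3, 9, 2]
λ(A) = 2

Enumerate directed cycles and compute their means (weight / length). Sample:
  cycle 0 → 0: weight = 8, length = 1, mean = 8/1 ≈ 8.000
  cycle 1 → 1: weight = 8, length = 1, mean = 8/1 ≈ 8.000
  cycle 2 → 2: weight = 2, length = 1, mean = 2/1 ≈ 2.000
  cycle 0 → 1 → 0: weight = 5, length = 2, mean = 5/2 ≈ 2.500
  cycle 0 → 2 → 0: weight = 10, length = 2, mean = 10/2 ≈ 5.000
  cycle 1 → 0 → 1: weight = 5, length = 2, mean = 5/2 ≈ 2.500
Minimum mean = 2.000, attained e.g. along the cycle 2 → 2 with weight 2 and length 1. So λ(A) = 2/1 = 2.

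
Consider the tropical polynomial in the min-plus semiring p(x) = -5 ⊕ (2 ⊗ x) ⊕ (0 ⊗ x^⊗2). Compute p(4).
p(4) = -5

A tropical monomial a ⊗ x^⊗i evaluates to a + i · x. Evaluating each term at x = 4:
  Term 0 contributes -5 + 0 · 4 = -5
  Term 1 contributes 2 + 1 · 4 = 6
  Term 2 contributes 0 + 2 · 4 = 8
p(4) = ⊕ of these = min[-5, 6, 8] = -5.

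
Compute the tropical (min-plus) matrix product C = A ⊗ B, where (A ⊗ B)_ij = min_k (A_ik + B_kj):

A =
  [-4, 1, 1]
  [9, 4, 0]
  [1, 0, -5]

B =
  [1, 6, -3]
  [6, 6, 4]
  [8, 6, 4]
A ⊗ B =
  [-3, 2, -7]
  [8, 6, 4]
  [2, 1, -2]

Apply the min-plus product entry-by-entry:
  C[0][0] = min over k of (A[0][0] + B[0][0] = -4 + 1 = -3, A[0][1] + B[1][0] = 1 + 6 = 7, A[0][2] + B[2][0] = 1 + 8 = 9) = -3 (attained at k = 0)
  C[0][1] = min over k of (A[0][0] + B[0][1] = -4 + 6 = 2, A[0][1] + B[1][1] = 1 + 6 = 7, A[0][2] + B[2][1] = 1 + 6 = 7) = 2 (attained at k = 0)
  C[0][2] = min over k of (A[0][0] + B[0][2] = -4 + -3 = -7, A[0][1] + B[1][2] = 1 + 4 = 5, A[0][2] + B[2][2] = 1 + 4 = 5) = -7 (attained at k = 0)
  C[1][0] = min over k of (A[1][0] + B[0][0] = 9 + 1 = 10, A[1][1] + B[1][0] = 4 + 6 = 10, A[1][2] + B[2][0] = 0 + 8 = 8) = 8 (attained at k = 2)
  C[1][1] = min over k of (A[1][0] + B[0][1] = 9 + 6 = 15, A[1][1] + B[1][1] = 4 + 6 = 10, A[1][2] + B[2][1] = 0 + 6 = 6) = 6 (attained at k = 2)
  C[1][2] = min over k of (A[1][0] + B[0][2] = 9 + -3 = 6, A[1][1] + B[1][2] = 4 + 4 = 8, A[1][2] + B[2][2] = 0 + 4 = 4) = 4 (attained at k = 2)
  C[2][0] = min over k of (A[2][0] + B[0][0] = 1 + 1 = 2, A[2][1] + B[1][0] = 0 + 6 = 6, A[2][2] + B[2][0] = -5 + 8 = 3) = 2 (attained at k = 0)
  C[2][1] = min over k of (A[2][0] + B[0][1] = 1 + 6 = 7, A[2][1] + B[1][1] = 0 + 6 = 6, A[2][2] + B[2][1] = -5 + 6 = 1) = 1 (attained at k = 2)
  C[2][2] = min over k of (A[2][0] + B[0][2] = 1 + -3 = -2, A[2][1] + B[1][2] = 0 + 4 = 4, A[2][2] + B[2][2] = -5 + 4 = -1) = -2 (attained at k = 0)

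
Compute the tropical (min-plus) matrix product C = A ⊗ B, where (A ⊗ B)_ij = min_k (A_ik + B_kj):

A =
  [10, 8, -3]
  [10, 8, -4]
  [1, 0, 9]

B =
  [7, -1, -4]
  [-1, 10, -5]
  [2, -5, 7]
A ⊗ B =
  [-1, -8, 3]
  [-2, -9, 3]
  [-1, 0, -5]

Apply the min-plus product entry-by-entry:
  C[0][0] = min over k of (A[0][0] + B[0][0] = 10 + 7 = 17, A[0][1] + B[1][0] = 8 + -1 = 7, A[0][2] + B[2][0] = -3 + 2 = -1) = -1 (attained at k = 2)
  C[0][1] = min over k of (A[0][0] + B[0][1] = 10 + -1 = 9, A[0][1] + B[1][1] = 8 + 10 = 18, A[0][2] + B[2][1] = -3 + -5 = -8) = -8 (attained at k = 2)
  C[0][2] = min over k of (A[0][0] + B[0][2] = 10 + -4 = 6, A[0][1] + B[1][2] = 8 + -5 = 3, A[0][2] + B[2][2] = -3 + 7 = 4) = 3 (attained at k = 1)
  C[1][0] = min over k of (A[1][0] + B[0][0] = 10 + 7 = 17, A[1][1] + B[1][0] = 8 + -1 = 7, A[1][2] + B[2][0] = -4 + 2 = -2) = -2 (attained at k = 2)
  C[1][1] = min over k of (A[1][0] + B[0][1] = 10 + -1 = 9, A[1][1] + B[1][1] = 8 + 10 = 18, A[1][2] + B[2][1] = -4 + -5 = -9) = -9 (attained at k = 2)
  C[1][2] = min over k of (A[1][0] + B[0][2] = 10 + -4 = 6, A[1][1] + B[1][2] = 8 + -5 = 3, A[1][2] + B[2][2] = -4 + 7 = 3) = 3 (attained at k = 1)
  C[2][0] = min over k of (A[2][0] + B[0][0] = 1 + 7 = 8, A[2][1] + B[1][0] = 0 + -1 = -1, A[2][2] + B[2][0] = 9 + 2 = 11) = -1 (attained at k = 1)
  C[2][1] = min over k of (A[2][0] + B[0][1] = 1 + -1 = 0, A[2][1] + B[1][1] = 0 + 10 = 10, A[2][2] + B[2][1] = 9 + -5 = 4) = 0 (attained at k = 0)
  C[2][2] = min over k of (A[2][0] + B[0][2] = 1 + -4 = -3, A[2][1] + B[1][2] = 0 + -5 = -5, A[2][2] + B[2][2] = 9 + 7 = 16) = -5 (attained at k = 1)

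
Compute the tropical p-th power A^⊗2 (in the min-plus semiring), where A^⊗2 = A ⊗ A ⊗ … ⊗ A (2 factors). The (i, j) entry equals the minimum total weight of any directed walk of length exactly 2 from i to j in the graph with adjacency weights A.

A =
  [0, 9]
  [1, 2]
A^⊗2 =
  [0, 9]
  [1, 4]

Each entry (A^⊗2)_ij equals the minimum over all length-2 walks i = v_0 → v_1 → … → v_2 = j of Σ_t A[v_t][v_{t+1}]. For example, for (i, j) = (0, 1) we minimise over 2 possible intermediate vertex sequences; the minimum is 9, attained along the walk 0 → 0 → 1.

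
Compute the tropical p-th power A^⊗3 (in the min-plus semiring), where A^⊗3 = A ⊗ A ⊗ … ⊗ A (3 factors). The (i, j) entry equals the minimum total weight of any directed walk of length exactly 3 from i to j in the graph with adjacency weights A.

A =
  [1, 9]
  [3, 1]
A^⊗3 =
  [3, 11]
  [5, 3]

Each entry (A^⊗3)_ij equals the minimum over all length-3 walks i = v_0 → v_1 → … → v_3 = j of Σ_t A[v_t][v_{t+1}]. For example, for (i, j) = (0, 1) we minimise over 4 possible intermediate vertex sequences; the minimum is 11, attained along the walk 0 → 0 → 0 → 1.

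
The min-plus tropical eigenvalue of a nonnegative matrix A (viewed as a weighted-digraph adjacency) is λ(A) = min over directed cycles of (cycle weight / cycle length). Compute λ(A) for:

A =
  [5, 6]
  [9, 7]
λ(A) = 5

Enumerate directed cycles and compute their means (weight / length). Sample:
  cycle 0 → 0: weight = 5, length = 1, mean = 5/1 ≈ 5.000
  cycle 1 → 1: weight = 7, length = 1, mean = 7/1 ≈ 7.000
  cycle 0 → 1 → 0: weight = 15, length = 2, mean = 15/2 ≈ 7.500
  cycle 1 → 0 → 1: weight = 15, length = 2, mean = 15/2 ≈ 7.500
Minimum mean = 5.000, attained e.g. along the cycle 0 → 0 with weight 5 and length 1. So λ(A) = 5/1 = 5.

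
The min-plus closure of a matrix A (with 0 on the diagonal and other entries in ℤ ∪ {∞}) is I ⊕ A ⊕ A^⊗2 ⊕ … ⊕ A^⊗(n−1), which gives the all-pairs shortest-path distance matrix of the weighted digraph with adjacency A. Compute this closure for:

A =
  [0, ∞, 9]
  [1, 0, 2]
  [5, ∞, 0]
Closure =
  [0, ∞, 9]
  [1, 0, 2]
  [5, ∞, 0]

This is the Floyd-Warshall all-pairs shortest-path computation. For each intermediate vertex k = 0, 1, …, 2, update dist[i][j] ← min(dist[i][j], dist[i][k] + dist[k][j]). The final matrix gives, for each (i, j), the minimum total weight of any directed path from i to j (possibly empty when i = j).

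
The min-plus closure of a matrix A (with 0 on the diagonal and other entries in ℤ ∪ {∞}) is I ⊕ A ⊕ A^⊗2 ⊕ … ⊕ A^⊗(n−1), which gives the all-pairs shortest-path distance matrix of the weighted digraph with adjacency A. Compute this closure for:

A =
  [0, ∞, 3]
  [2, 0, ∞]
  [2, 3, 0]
Closure =
  [0, 6, 3]
  [2, 0, 5]
  [2, 3, 0]

This is the Floyd-Warshall all-pairs shortest-path computation. For each intermediate vertex k = 0, 1, …, 2, update dist[i][j] ← min(dist[i][j], dist[i][k] + dist[k][j]). The final matrix gives, for each (i, j), the minimum total weight of any directed path from i to j (possibly empty when i = j).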